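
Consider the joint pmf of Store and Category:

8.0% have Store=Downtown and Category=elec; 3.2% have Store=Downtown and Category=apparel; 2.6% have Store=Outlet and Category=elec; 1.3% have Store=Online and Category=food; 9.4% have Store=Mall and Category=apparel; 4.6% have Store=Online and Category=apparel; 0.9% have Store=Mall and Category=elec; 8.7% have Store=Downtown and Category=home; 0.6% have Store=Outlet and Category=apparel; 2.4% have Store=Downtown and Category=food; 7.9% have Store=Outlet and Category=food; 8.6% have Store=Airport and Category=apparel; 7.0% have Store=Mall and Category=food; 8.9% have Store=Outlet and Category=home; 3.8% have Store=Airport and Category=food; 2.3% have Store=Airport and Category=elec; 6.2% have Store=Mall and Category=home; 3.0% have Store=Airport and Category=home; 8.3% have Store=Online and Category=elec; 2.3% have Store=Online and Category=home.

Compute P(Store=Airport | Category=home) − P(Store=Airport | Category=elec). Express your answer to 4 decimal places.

-0.0010

P(Category=home) = 0.087 + 0.062 + 0.030 + 0.089 + 0.023 = 0.291; P(Store=Airport | Category=home) = 0.030/0.291 = 0.10309.
P(Category=elec) = 0.080 + 0.009 + 0.023 + 0.026 + 0.083 = 0.221; P(Store=Airport | Category=elec) = 0.023/0.221 = 0.10407.
Difference = -0.0010.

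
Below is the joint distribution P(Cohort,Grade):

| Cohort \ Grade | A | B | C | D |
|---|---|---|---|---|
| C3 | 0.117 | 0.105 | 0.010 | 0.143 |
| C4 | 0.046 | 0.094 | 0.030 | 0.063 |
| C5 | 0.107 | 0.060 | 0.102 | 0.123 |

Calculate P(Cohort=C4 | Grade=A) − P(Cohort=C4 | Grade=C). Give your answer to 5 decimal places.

P(Grade=A) = 0.117 + 0.046 + 0.107 = 0.270; P(Cohort=C4 | Grade=A) = 0.046/0.270 = 0.170370.
P(Grade=C) = 0.010 + 0.030 + 0.102 = 0.142; P(Cohort=C4 | Grade=C) = 0.030/0.142 = 0.211268.
Difference = -0.04090.

-0.04090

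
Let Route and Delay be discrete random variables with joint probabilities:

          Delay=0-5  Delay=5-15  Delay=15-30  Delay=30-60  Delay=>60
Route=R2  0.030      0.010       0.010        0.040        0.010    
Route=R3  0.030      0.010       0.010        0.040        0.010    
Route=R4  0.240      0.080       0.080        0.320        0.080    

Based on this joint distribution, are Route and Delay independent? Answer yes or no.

yes

Every cell satisfies P(Route,Delay) = P(Route)·P(Delay). For instance P(Route=R4) = 0.800, P(Delay=0-5) = 0.300, and 0.800×0.300 = 0.240 matches the joint entry. So Route and Delay are independent.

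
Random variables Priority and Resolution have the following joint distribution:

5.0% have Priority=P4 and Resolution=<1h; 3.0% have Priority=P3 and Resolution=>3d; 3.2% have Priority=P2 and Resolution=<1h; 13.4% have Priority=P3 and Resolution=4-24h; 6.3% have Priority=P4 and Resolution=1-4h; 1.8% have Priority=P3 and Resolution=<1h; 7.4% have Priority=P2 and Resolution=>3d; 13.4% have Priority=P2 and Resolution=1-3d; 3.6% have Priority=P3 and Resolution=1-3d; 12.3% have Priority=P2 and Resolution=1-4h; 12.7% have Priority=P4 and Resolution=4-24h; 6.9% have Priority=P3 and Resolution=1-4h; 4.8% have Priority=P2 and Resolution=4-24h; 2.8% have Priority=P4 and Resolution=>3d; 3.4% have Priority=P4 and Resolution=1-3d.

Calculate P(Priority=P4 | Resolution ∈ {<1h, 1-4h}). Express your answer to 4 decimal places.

0.3183

P(Resolution=<1h) = 0.032 + 0.018 + 0.050 = 0.100.
P(Resolution=1-4h) = 0.123 + 0.069 + 0.063 = 0.255.
P(Resolution ∈ {<1h, 1-4h}) = 0.100 + 0.255 = 0.355; P(Priority=P4, Resolution ∈ {<1h, 1-4h}) = 0.050 + 0.063 = 0.113.
P(Priority=P4 | Resolution ∈ {<1h, 1-4h}) = 0.113/0.355 = 0.3183.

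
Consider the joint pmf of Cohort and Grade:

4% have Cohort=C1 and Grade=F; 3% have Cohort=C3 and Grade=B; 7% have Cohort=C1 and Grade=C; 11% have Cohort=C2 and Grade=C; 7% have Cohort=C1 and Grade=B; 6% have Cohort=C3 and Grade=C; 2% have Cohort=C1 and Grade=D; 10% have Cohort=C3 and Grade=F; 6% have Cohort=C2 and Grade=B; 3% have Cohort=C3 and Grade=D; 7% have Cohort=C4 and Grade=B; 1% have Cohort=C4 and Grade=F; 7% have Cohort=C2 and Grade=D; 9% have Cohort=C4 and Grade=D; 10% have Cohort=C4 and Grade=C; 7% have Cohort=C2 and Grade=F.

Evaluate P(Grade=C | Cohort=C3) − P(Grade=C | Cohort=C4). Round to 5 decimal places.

P(Cohort=C3) = 0.03 + 0.06 + 0.03 + 0.10 = 0.22; P(Grade=C | Cohort=C3) = 0.06/0.22 = 0.272727.
P(Cohort=C4) = 0.07 + 0.10 + 0.09 + 0.01 = 0.27; P(Grade=C | Cohort=C4) = 0.10/0.27 = 0.370370.
Difference = -0.09764.

-0.09764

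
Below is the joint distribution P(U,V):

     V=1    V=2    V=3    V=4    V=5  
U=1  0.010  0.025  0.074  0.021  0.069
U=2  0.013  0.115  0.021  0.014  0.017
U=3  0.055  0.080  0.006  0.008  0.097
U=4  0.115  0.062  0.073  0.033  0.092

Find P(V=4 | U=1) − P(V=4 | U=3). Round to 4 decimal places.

0.0730

P(U=1) = 0.010 + 0.025 + 0.074 + 0.021 + 0.069 = 0.199; P(V=4 | U=1) = 0.021/0.199 = 0.10553.
P(U=3) = 0.055 + 0.080 + 0.006 + 0.008 + 0.097 = 0.246; P(V=4 | U=3) = 0.008/0.246 = 0.03252.
Difference = 0.0730.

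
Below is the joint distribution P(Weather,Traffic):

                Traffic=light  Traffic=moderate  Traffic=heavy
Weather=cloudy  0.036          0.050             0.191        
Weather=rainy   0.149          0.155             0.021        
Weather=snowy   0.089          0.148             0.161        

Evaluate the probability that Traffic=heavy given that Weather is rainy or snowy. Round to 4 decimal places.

0.2517

P(Weather=rainy) = 0.149 + 0.155 + 0.021 = 0.325.
P(Weather=snowy) = 0.089 + 0.148 + 0.161 = 0.398.
P(Weather ∈ {rainy, snowy}) = 0.325 + 0.398 = 0.723; P(Traffic=heavy, Weather ∈ {rainy, snowy}) = 0.021 + 0.161 = 0.182.
P(Traffic=heavy | Weather ∈ {rainy, snowy}) = 0.182/0.723 = 0.2517.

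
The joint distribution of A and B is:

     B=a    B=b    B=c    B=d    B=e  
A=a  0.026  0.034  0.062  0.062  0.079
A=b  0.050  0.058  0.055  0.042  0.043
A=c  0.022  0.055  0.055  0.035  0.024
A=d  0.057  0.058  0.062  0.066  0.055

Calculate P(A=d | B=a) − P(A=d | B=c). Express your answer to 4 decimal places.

P(B=a) = 0.026 + 0.050 + 0.022 + 0.057 = 0.155; P(A=d | B=a) = 0.057/0.155 = 0.36774.
P(B=c) = 0.062 + 0.055 + 0.055 + 0.062 = 0.234; P(A=d | B=c) = 0.062/0.234 = 0.26496.
Difference = 0.1028.

0.1028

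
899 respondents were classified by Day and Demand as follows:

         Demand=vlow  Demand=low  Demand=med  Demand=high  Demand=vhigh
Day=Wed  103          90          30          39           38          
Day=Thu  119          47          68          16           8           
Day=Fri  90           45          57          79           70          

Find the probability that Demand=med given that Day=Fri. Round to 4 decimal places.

Total with Day=Fri: 90 + 45 + 57 + 79 + 70 = 341.
P(Demand=med | Day=Fri) = 57/341 = 0.1672.

0.1672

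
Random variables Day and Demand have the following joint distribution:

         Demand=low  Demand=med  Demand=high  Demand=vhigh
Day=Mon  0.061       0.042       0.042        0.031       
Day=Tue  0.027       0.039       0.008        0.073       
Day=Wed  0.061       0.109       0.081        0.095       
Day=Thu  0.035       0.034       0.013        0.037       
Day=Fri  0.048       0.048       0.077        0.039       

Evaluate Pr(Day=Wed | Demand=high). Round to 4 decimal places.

0.3665

P(Demand=high) = 0.042 + 0.008 + 0.081 + 0.013 + 0.077 = 0.221.
P(Day=Wed | Demand=high) = 0.081/0.221 = 0.3665.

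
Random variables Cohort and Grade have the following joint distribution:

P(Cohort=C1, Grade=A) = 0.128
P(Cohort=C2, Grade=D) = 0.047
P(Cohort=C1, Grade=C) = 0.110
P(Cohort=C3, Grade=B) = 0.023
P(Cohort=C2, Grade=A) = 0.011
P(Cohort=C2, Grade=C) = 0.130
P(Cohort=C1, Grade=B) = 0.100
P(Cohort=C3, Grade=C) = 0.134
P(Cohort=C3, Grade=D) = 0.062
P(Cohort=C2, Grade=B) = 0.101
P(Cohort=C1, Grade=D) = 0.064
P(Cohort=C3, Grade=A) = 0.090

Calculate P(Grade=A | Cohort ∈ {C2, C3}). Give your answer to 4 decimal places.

0.1689

P(Cohort=C2) = 0.011 + 0.101 + 0.130 + 0.047 = 0.289.
P(Cohort=C3) = 0.090 + 0.023 + 0.134 + 0.062 = 0.309.
P(Cohort ∈ {C2, C3}) = 0.289 + 0.309 = 0.598; P(Grade=A, Cohort ∈ {C2, C3}) = 0.011 + 0.090 = 0.101.
P(Grade=A | Cohort ∈ {C2, C3}) = 0.101/0.598 = 0.1689.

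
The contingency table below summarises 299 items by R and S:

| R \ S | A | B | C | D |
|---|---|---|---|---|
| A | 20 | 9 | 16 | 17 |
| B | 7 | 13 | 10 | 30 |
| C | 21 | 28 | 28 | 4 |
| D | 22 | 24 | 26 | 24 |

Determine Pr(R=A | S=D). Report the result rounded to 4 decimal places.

0.2267

Total with S=D: 17 + 30 + 4 + 24 = 75.
P(R=A | S=D) = 17/75 = 0.2267.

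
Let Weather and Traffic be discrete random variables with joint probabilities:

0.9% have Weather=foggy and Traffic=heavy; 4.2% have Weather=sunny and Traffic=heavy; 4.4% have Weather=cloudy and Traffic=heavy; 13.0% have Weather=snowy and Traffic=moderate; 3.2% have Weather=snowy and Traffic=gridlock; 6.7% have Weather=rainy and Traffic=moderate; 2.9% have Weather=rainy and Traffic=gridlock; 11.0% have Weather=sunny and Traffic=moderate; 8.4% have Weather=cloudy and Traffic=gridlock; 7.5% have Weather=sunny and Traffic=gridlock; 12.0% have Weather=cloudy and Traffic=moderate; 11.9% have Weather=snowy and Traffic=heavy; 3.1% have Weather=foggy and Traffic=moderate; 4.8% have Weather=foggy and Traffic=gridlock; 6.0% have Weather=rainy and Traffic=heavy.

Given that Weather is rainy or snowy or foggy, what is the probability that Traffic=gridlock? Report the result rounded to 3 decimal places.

0.208

P(Weather=rainy) = 0.067 + 0.060 + 0.029 = 0.156.
P(Weather=snowy) = 0.130 + 0.119 + 0.032 = 0.281.
P(Weather=foggy) = 0.031 + 0.009 + 0.048 = 0.088.
P(Weather ∈ {rainy, snowy, foggy}) = 0.156 + 0.281 + 0.088 = 0.525; P(Traffic=gridlock, Weather ∈ {rainy, snowy, foggy}) = 0.029 + 0.032 + 0.048 = 0.109.
P(Traffic=gridlock | Weather ∈ {rainy, snowy, foggy}) = 0.109/0.525 = 0.208.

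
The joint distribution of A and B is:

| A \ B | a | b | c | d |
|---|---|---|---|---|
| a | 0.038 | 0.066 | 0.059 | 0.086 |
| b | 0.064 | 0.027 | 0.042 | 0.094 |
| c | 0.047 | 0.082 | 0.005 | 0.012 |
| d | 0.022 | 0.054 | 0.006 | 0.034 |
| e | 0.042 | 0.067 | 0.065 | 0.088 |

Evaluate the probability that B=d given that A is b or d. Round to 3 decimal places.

P(A=b) = 0.064 + 0.027 + 0.042 + 0.094 = 0.227.
P(A=d) = 0.022 + 0.054 + 0.006 + 0.034 = 0.116.
P(A ∈ {b, d}) = 0.227 + 0.116 = 0.343; P(B=d, A ∈ {b, d}) = 0.094 + 0.034 = 0.128.
P(B=d | A ∈ {b, d}) = 0.128/0.343 = 0.373.

0.373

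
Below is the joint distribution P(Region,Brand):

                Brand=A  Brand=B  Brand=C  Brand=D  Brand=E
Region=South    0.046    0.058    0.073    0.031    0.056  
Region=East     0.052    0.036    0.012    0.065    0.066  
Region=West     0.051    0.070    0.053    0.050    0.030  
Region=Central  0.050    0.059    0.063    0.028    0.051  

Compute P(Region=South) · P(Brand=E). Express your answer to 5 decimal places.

0.05359

P(Region=South) = 0.046 + 0.058 + 0.073 + 0.031 + 0.056 = 0.264.
P(Brand=E) = 0.056 + 0.066 + 0.030 + 0.051 = 0.203.
Product: 0.264 × 0.203 = 0.05359.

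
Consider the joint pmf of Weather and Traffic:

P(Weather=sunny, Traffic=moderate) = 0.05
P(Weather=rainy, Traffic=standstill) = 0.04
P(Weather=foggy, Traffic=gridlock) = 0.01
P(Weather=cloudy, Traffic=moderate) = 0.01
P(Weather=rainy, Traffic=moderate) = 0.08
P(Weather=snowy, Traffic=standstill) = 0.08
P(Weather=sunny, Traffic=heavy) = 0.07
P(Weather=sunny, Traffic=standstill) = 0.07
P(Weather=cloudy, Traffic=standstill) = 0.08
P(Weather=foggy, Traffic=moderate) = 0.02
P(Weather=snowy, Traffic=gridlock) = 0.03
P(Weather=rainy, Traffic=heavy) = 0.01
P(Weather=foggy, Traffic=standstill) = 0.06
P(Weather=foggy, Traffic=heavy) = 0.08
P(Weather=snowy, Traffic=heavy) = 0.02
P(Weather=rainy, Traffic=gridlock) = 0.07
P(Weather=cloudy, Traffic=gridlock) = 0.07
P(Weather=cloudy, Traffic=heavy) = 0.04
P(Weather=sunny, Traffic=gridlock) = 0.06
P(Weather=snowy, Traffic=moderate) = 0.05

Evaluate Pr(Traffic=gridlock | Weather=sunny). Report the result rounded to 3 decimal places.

0.240

P(Weather=sunny) = 0.05 + 0.07 + 0.06 + 0.07 = 0.25.
P(Traffic=gridlock | Weather=sunny) = 0.06/0.25 = 0.240.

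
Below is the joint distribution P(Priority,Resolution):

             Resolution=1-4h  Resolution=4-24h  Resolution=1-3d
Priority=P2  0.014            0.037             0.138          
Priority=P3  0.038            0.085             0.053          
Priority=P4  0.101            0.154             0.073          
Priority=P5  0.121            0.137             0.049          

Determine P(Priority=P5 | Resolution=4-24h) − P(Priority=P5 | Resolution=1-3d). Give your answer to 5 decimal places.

P(Resolution=4-24h) = 0.037 + 0.085 + 0.154 + 0.137 = 0.413; P(Priority=P5 | Resolution=4-24h) = 0.137/0.413 = 0.331719.
P(Resolution=1-3d) = 0.138 + 0.053 + 0.073 + 0.049 = 0.313; P(Priority=P5 | Resolution=1-3d) = 0.049/0.313 = 0.156550.
Difference = 0.17517.

0.17517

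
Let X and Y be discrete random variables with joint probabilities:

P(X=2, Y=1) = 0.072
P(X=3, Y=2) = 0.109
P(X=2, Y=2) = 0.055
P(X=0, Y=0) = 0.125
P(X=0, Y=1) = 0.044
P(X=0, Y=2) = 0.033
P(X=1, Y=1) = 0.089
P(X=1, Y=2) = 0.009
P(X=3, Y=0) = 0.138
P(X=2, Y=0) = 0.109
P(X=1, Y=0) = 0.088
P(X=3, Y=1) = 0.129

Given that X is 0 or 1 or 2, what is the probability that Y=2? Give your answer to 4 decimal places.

P(X=0) = 0.125 + 0.044 + 0.033 = 0.202.
P(X=1) = 0.088 + 0.089 + 0.009 = 0.186.
P(X=2) = 0.109 + 0.072 + 0.055 = 0.236.
P(X ∈ {0, 1, 2}) = 0.202 + 0.186 + 0.236 = 0.624; P(Y=2, X ∈ {0, 1, 2}) = 0.033 + 0.009 + 0.055 = 0.097.
P(Y=2 | X ∈ {0, 1, 2}) = 0.097/0.624 = 0.1554.

0.1554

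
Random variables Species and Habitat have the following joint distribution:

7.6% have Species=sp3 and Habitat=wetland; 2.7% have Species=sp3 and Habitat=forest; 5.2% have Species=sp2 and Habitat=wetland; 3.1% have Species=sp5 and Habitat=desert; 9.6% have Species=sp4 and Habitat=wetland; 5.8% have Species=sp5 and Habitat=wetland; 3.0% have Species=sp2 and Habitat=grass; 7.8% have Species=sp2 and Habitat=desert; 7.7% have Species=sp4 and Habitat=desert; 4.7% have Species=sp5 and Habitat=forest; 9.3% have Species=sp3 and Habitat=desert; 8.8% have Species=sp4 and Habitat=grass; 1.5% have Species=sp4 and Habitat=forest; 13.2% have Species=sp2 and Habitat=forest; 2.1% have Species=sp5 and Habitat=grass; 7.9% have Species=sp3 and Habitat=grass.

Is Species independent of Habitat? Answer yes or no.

P(Species=sp2) = 0.292 and P(Habitat=forest) = 0.221, so their product is 0.06453, but P(Species=sp2, Habitat=forest) = 0.132. Since these differ, Species and Habitat are not independent.

no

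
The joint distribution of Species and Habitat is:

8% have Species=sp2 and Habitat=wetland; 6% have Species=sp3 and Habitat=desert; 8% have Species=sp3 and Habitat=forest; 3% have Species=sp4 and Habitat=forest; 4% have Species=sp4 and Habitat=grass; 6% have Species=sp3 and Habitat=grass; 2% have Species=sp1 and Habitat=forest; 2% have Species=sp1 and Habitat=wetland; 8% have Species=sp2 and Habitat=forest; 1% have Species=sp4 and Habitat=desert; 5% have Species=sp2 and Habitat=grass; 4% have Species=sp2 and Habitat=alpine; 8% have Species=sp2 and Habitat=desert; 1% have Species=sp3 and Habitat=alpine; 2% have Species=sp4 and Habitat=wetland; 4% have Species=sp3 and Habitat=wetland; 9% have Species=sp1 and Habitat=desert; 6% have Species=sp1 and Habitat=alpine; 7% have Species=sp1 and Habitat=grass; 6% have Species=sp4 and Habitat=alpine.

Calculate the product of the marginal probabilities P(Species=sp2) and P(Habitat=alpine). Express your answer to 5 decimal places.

0.05610

P(Species=sp2) = 0.08 + 0.05 + 0.08 + 0.08 + 0.04 = 0.33.
P(Habitat=alpine) = 0.06 + 0.04 + 0.01 + 0.06 = 0.17.
Product: 0.33 × 0.17 = 0.05610.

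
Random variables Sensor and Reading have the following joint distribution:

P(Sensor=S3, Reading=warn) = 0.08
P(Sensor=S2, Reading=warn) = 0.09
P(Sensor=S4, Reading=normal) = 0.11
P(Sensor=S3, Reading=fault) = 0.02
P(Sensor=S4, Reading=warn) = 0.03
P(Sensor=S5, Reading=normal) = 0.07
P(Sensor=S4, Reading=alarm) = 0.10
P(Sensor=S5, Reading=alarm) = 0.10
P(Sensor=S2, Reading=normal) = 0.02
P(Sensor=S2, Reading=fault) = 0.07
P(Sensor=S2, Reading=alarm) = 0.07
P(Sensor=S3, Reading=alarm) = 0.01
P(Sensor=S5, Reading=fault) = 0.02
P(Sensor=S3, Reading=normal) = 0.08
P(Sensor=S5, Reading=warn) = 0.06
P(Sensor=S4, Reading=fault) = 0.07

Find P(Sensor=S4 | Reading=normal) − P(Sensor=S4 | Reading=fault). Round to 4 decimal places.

P(Reading=normal) = 0.02 + 0.08 + 0.11 + 0.07 = 0.28; P(Sensor=S4 | Reading=normal) = 0.11/0.28 = 0.39286.
P(Reading=fault) = 0.07 + 0.02 + 0.07 + 0.02 = 0.18; P(Sensor=S4 | Reading=fault) = 0.07/0.18 = 0.38889.
Difference = 0.0040.

0.0040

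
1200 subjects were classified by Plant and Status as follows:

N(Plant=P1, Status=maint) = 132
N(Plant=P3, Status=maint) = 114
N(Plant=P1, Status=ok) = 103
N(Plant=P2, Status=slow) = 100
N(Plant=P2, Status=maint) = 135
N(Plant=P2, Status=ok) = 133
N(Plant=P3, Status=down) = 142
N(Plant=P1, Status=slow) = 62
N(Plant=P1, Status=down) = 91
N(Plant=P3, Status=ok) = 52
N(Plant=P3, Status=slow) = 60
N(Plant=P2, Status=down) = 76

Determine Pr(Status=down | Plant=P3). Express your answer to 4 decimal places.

0.3859

Total with Plant=P3: 52 + 60 + 142 + 114 = 368.
P(Status=down | Plant=P3) = 142/368 = 0.3859.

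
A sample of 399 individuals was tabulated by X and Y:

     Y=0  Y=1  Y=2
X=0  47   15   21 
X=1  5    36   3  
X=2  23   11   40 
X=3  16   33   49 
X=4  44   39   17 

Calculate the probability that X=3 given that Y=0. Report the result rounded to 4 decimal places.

Total with Y=0: 47 + 5 + 23 + 16 + 44 = 135.
P(X=3 | Y=0) = 16/135 = 0.1185.

0.1185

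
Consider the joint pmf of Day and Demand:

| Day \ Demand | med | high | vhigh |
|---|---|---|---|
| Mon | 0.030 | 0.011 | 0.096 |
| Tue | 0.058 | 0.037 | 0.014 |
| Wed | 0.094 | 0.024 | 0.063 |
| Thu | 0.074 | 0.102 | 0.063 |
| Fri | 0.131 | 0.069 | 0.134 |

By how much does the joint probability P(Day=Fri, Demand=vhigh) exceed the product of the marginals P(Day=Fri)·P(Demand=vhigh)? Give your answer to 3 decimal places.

0.010

P(Day=Fri) = 0.131 + 0.069 + 0.134 = 0.334.
P(Demand=vhigh) = 0.096 + 0.014 + 0.063 + 0.063 + 0.134 = 0.370.
P(Day=Fri, Demand=vhigh) − P(Day=Fri)P(Demand=vhigh) = 0.134 − 0.334×0.370 = 0.010.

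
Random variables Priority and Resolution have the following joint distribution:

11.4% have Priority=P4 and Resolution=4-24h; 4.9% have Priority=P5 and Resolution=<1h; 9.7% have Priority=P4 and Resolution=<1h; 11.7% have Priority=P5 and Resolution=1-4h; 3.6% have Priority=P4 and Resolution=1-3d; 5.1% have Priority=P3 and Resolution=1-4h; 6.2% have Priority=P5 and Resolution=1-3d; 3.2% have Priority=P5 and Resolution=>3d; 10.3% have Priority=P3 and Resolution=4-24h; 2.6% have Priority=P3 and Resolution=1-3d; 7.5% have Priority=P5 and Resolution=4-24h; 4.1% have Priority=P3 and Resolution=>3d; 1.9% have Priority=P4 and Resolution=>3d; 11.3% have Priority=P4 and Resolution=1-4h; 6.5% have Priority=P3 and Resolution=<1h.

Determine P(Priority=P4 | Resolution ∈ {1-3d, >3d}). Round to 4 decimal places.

0.2546

P(Resolution=1-3d) = 0.026 + 0.036 + 0.062 = 0.124.
P(Resolution=>3d) = 0.041 + 0.019 + 0.032 = 0.092.
P(Resolution ∈ {1-3d, >3d}) = 0.124 + 0.092 = 0.216; P(Priority=P4, Resolution ∈ {1-3d, >3d}) = 0.036 + 0.019 = 0.055.
P(Priority=P4 | Resolution ∈ {1-3d, >3d}) = 0.055/0.216 = 0.2546.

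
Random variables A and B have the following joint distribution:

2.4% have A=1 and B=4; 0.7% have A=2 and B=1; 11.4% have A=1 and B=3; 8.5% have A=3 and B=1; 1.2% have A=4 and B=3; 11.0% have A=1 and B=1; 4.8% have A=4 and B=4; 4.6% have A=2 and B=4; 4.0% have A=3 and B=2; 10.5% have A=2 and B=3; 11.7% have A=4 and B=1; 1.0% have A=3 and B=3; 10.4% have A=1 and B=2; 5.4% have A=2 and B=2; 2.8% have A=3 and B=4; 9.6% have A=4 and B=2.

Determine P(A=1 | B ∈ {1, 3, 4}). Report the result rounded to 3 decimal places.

0.351

P(B=1) = 0.110 + 0.007 + 0.085 + 0.117 = 0.319.
P(B=3) = 0.114 + 0.105 + 0.010 + 0.012 = 0.241.
P(B=4) = 0.024 + 0.046 + 0.028 + 0.048 = 0.146.
P(B ∈ {1, 3, 4}) = 0.319 + 0.241 + 0.146 = 0.706; P(A=1, B ∈ {1, 3, 4}) = 0.110 + 0.114 + 0.024 = 0.248.
P(A=1 | B ∈ {1, 3, 4}) = 0.248/0.706 = 0.351.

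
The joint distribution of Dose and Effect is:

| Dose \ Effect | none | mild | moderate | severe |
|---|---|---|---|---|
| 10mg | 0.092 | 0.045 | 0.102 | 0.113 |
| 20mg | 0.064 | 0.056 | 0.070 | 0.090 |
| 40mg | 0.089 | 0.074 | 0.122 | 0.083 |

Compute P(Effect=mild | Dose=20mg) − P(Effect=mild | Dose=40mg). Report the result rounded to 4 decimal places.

-0.0011

P(Dose=20mg) = 0.064 + 0.056 + 0.070 + 0.090 = 0.280; P(Effect=mild | Dose=20mg) = 0.056/0.280 = 0.20000.
P(Dose=40mg) = 0.089 + 0.074 + 0.122 + 0.083 = 0.368; P(Effect=mild | Dose=40mg) = 0.074/0.368 = 0.20109.
Difference = -0.0011.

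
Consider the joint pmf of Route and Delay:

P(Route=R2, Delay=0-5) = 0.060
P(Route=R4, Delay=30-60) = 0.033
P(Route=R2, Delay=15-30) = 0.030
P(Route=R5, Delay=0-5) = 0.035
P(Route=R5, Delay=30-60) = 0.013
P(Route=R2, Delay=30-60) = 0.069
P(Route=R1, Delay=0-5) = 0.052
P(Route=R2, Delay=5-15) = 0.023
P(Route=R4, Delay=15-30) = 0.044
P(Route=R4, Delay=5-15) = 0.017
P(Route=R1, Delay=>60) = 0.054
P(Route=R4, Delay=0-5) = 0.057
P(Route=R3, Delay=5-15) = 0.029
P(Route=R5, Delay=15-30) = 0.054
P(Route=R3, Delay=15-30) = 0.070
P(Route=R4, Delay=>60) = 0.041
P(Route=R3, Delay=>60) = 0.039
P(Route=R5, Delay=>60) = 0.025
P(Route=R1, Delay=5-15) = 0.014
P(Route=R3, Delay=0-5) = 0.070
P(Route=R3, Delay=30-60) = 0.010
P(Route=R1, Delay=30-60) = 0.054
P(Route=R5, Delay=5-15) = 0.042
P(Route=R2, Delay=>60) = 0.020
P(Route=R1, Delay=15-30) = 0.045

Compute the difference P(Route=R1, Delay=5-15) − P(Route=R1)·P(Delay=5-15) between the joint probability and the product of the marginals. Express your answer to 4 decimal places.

-0.0134

P(Route=R1) = 0.052 + 0.014 + 0.045 + 0.054 + 0.054 = 0.219.
P(Delay=5-15) = 0.014 + 0.023 + 0.029 + 0.017 + 0.042 = 0.125.
P(Route=R1, Delay=5-15) − P(Route=R1)P(Delay=5-15) = 0.014 − 0.219×0.125 = -0.0134.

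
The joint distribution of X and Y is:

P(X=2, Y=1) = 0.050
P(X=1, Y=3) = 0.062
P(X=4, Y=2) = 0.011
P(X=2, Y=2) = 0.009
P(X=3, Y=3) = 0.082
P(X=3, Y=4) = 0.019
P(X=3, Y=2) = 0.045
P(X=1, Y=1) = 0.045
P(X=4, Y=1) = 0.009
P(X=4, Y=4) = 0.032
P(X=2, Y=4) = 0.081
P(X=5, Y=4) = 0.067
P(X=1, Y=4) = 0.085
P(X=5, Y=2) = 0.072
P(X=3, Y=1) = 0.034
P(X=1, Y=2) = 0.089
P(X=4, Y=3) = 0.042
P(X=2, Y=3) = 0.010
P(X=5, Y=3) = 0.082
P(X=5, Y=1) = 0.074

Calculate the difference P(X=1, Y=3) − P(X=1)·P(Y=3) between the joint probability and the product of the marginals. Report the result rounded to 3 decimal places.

-0.016

P(X=1) = 0.045 + 0.089 + 0.062 + 0.085 = 0.281.
P(Y=3) = 0.062 + 0.010 + 0.082 + 0.042 + 0.082 = 0.278.
P(X=1, Y=3) − P(X=1)P(Y=3) = 0.062 − 0.281×0.278 = -0.016.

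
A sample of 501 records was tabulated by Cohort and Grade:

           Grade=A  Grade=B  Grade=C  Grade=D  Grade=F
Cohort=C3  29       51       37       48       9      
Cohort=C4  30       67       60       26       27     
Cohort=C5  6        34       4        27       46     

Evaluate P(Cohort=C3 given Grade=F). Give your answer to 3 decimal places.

0.110

Total with Grade=F: 9 + 27 + 46 = 82.
P(Cohort=C3 | Grade=F) = 9/82 = 0.110.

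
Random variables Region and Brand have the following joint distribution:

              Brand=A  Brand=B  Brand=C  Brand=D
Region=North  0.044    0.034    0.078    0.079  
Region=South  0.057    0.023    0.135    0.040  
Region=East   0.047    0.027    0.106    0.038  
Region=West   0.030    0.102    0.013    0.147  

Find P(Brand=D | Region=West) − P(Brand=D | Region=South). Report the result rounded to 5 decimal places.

P(Region=West) = 0.030 + 0.102 + 0.013 + 0.147 = 0.292; P(Brand=D | Region=West) = 0.147/0.292 = 0.503425.
P(Region=South) = 0.057 + 0.023 + 0.135 + 0.040 = 0.255; P(Brand=D | Region=South) = 0.040/0.255 = 0.156863.
Difference = 0.34656.

0.34656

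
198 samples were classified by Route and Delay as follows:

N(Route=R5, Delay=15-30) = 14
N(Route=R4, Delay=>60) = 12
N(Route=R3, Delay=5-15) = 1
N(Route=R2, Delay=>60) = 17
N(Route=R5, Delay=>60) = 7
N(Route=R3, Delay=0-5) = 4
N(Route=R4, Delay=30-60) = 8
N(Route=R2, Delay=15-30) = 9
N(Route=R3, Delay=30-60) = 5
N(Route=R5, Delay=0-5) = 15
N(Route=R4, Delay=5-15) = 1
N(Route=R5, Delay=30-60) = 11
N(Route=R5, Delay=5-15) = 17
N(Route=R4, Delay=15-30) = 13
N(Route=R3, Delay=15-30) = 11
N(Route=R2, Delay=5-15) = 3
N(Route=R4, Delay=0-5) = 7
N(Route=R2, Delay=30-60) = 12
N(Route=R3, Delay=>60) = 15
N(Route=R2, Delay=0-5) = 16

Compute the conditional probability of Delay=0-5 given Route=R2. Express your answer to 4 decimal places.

0.2807

Total with Route=R2: 16 + 3 + 9 + 12 + 17 = 57.
P(Delay=0-5 | Route=R2) = 16/57 = 0.2807.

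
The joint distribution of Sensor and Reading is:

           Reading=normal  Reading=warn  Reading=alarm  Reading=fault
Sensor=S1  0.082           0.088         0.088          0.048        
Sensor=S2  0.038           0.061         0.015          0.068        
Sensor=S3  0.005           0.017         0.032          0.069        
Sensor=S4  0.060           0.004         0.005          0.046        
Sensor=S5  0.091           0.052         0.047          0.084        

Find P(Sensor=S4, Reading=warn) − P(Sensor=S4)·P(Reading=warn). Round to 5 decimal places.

-0.02153

P(Sensor=S4) = 0.060 + 0.004 + 0.005 + 0.046 = 0.115.
P(Reading=warn) = 0.088 + 0.061 + 0.017 + 0.004 + 0.052 = 0.222.
P(Sensor=S4, Reading=warn) − P(Sensor=S4)P(Reading=warn) = 0.004 − 0.115×0.222 = -0.02153.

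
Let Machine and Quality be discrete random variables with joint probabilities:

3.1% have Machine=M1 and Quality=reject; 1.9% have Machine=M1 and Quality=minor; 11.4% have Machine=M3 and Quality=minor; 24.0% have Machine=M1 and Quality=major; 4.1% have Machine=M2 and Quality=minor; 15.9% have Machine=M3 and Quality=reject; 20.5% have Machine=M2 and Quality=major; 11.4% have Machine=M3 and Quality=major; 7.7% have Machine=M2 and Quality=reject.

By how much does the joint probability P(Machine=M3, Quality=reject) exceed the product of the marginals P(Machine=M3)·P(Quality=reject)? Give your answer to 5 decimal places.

P(Machine=M3) = 0.114 + 0.114 + 0.159 = 0.387.
P(Quality=reject) = 0.031 + 0.077 + 0.159 = 0.267.
P(Machine=M3, Quality=reject) − P(Machine=M3)P(Quality=reject) = 0.159 − 0.387×0.267 = 0.05567.

0.05567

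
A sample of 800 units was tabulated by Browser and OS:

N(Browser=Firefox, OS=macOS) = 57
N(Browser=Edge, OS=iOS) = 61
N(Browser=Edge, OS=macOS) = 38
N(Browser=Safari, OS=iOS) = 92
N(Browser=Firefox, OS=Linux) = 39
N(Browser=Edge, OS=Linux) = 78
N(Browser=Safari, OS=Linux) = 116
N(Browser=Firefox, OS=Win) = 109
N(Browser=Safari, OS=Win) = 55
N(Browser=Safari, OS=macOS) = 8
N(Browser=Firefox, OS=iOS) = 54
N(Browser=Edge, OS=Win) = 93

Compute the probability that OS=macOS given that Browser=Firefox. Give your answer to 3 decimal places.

0.220

Total with Browser=Firefox: 109 + 57 + 39 + 54 = 259.
P(OS=macOS | Browser=Firefox) = 57/259 = 0.220.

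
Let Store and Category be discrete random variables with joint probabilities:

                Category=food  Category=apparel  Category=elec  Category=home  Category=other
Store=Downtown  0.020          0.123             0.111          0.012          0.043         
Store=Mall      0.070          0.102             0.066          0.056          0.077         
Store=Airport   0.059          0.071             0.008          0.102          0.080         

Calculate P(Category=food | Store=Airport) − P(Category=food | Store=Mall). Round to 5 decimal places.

P(Store=Airport) = 0.059 + 0.071 + 0.008 + 0.102 + 0.080 = 0.320; P(Category=food | Store=Airport) = 0.059/0.320 = 0.184375.
P(Store=Mall) = 0.070 + 0.102 + 0.066 + 0.056 + 0.077 = 0.371; P(Category=food | Store=Mall) = 0.070/0.371 = 0.188679.
Difference = -0.00430.

-0.00430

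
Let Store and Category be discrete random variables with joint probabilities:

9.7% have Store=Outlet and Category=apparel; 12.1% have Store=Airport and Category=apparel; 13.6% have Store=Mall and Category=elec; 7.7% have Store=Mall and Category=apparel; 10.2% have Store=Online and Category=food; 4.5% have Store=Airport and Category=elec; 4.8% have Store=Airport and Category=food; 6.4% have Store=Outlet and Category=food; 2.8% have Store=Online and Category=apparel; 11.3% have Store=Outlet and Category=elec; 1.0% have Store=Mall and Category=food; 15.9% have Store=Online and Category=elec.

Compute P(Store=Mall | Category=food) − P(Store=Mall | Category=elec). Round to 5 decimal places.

-0.25558

P(Category=food) = 0.010 + 0.048 + 0.064 + 0.102 = 0.224; P(Store=Mall | Category=food) = 0.010/0.224 = 0.044643.
P(Category=elec) = 0.136 + 0.045 + 0.113 + 0.159 = 0.453; P(Store=Mall | Category=elec) = 0.136/0.453 = 0.300221.
Difference = -0.25558.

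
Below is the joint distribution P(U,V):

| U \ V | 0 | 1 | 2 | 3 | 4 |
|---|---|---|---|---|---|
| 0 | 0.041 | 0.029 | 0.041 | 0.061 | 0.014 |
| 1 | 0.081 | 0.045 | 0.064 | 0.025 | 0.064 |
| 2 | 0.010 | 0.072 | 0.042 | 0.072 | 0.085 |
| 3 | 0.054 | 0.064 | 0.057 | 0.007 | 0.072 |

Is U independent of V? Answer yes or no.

P(U=2) = 0.281 and P(V=0) = 0.186, so their product is 0.05227, but P(U=2, V=0) = 0.010. Since these differ, U and V are not independent.

no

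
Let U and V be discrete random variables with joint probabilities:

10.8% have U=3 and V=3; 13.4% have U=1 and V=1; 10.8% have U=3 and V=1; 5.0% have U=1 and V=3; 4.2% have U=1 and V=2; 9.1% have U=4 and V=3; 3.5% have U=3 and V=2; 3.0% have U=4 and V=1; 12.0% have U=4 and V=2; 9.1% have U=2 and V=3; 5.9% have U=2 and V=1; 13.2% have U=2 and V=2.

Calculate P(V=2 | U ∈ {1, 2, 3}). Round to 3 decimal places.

P(U=1) = 0.134 + 0.042 + 0.050 = 0.226.
P(U=2) = 0.059 + 0.132 + 0.091 = 0.282.
P(U=3) = 0.108 + 0.035 + 0.108 = 0.251.
P(U ∈ {1, 2, 3}) = 0.226 + 0.282 + 0.251 = 0.759; P(V=2, U ∈ {1, 2, 3}) = 0.042 + 0.132 + 0.035 = 0.209.
P(V=2 | U ∈ {1, 2, 3}) = 0.209/0.759 = 0.275.

0.275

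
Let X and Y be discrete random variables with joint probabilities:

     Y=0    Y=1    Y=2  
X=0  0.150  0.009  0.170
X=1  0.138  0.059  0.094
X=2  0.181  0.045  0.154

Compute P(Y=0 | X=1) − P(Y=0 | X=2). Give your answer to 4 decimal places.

P(X=1) = 0.138 + 0.059 + 0.094 = 0.291; P(Y=0 | X=1) = 0.138/0.291 = 0.47423.
P(X=2) = 0.181 + 0.045 + 0.154 = 0.380; P(Y=0 | X=2) = 0.181/0.380 = 0.47632.
Difference = -0.0021.

-0.0021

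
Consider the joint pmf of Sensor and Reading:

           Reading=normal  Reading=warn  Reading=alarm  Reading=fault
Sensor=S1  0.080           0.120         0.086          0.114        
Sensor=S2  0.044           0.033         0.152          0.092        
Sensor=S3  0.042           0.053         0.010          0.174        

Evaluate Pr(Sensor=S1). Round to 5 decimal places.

0.40000

P(Sensor=S1) = 0.080 + 0.120 + 0.086 + 0.114 = 0.400.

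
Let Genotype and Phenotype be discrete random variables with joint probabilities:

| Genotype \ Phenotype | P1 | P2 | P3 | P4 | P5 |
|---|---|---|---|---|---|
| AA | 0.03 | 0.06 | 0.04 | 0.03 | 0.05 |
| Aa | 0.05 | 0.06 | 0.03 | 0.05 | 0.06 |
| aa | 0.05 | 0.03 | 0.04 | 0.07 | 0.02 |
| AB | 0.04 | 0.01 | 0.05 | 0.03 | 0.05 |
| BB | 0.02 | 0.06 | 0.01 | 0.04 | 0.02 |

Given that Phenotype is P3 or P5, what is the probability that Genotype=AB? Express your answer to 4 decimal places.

P(Phenotype=P3) = 0.04 + 0.03 + 0.04 + 0.05 + 0.01 = 0.17.
P(Phenotype=P5) = 0.05 + 0.06 + 0.02 + 0.05 + 0.02 = 0.20.
P(Phenotype ∈ {P3, P5}) = 0.17 + 0.20 = 0.37; P(Genotype=AB, Phenotype ∈ {P3, P5}) = 0.05 + 0.05 = 0.10.
P(Genotype=AB | Phenotype ∈ {P3, P5}) = 0.10/0.37 = 0.2703.

0.2703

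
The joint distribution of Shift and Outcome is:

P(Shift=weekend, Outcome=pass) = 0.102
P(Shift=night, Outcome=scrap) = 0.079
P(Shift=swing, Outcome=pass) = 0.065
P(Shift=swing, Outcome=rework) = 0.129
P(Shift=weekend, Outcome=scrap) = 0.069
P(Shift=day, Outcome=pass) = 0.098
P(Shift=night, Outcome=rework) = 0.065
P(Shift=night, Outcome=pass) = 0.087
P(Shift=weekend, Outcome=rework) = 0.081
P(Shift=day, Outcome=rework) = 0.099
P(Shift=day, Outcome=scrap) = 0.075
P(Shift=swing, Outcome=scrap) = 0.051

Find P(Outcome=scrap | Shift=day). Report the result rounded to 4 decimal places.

0.2757

P(Shift=day) = 0.098 + 0.099 + 0.075 = 0.272.
P(Outcome=scrap | Shift=day) = 0.075/0.272 = 0.2757.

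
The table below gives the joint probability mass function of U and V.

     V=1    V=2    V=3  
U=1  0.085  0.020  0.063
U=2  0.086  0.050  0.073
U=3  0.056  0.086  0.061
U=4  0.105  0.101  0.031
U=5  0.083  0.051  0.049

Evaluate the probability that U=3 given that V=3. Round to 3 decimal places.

0.220

P(V=3) = 0.063 + 0.073 + 0.061 + 0.031 + 0.049 = 0.277.
P(U=3 | V=3) = 0.061/0.277 = 0.220.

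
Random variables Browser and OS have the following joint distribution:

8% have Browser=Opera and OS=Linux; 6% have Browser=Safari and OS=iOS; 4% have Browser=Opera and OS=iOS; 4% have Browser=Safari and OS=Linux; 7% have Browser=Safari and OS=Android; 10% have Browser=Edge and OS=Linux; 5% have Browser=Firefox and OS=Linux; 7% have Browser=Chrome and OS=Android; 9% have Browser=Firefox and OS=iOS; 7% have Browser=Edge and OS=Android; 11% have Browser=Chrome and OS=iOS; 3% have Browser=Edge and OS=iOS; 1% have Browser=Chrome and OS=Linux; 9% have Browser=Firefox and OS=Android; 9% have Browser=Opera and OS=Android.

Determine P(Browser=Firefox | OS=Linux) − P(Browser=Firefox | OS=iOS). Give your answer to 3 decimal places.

P(OS=Linux) = 0.01 + 0.05 + 0.04 + 0.10 + 0.08 = 0.28; P(Browser=Firefox | OS=Linux) = 0.05/0.28 = 0.1786.
P(OS=iOS) = 0.11 + 0.09 + 0.06 + 0.03 + 0.04 = 0.33; P(Browser=Firefox | OS=iOS) = 0.09/0.33 = 0.2727.
Difference = -0.094.

-0.094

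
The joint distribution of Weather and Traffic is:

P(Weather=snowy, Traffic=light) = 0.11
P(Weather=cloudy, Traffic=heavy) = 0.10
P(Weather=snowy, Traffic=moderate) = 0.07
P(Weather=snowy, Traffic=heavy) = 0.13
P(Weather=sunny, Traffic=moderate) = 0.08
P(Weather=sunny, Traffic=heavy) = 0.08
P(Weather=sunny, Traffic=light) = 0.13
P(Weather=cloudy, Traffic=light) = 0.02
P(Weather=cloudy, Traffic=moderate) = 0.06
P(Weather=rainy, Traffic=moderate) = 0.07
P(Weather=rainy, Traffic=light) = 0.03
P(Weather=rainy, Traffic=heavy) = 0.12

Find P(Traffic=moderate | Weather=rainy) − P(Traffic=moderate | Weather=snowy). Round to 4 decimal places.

0.0924

P(Weather=rainy) = 0.03 + 0.07 + 0.12 = 0.22; P(Traffic=moderate | Weather=rainy) = 0.07/0.22 = 0.31818.
P(Weather=snowy) = 0.11 + 0.07 + 0.13 = 0.31; P(Traffic=moderate | Weather=snowy) = 0.07/0.31 = 0.22581.
Difference = 0.0924.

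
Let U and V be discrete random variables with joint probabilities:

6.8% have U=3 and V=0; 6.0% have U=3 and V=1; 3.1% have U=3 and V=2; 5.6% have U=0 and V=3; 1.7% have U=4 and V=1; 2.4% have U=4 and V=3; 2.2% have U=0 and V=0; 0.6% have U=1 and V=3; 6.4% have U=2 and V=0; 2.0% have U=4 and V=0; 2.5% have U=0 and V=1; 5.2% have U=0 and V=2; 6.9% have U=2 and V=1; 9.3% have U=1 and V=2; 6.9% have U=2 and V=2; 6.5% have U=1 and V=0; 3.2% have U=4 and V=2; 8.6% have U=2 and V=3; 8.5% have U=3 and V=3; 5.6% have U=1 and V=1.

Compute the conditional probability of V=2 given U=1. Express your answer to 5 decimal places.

0.42273

P(U=1) = 0.065 + 0.056 + 0.093 + 0.006 = 0.220.
P(V=2 | U=1) = 0.093/0.220 = 0.42273.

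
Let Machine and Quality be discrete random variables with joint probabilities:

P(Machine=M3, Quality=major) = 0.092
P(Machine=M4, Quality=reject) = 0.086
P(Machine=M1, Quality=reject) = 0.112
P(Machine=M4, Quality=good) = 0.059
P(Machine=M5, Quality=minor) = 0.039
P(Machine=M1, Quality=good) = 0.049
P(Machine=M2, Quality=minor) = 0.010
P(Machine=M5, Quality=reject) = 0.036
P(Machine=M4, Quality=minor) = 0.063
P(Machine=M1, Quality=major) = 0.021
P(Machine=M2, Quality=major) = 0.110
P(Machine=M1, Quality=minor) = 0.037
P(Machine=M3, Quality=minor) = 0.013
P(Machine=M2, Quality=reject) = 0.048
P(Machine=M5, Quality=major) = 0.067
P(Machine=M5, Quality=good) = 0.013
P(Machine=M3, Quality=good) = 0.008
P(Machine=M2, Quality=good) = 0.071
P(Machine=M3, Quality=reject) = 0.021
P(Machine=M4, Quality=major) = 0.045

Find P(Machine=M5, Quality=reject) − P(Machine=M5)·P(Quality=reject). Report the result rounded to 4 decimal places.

P(Machine=M5) = 0.013 + 0.039 + 0.067 + 0.036 = 0.155.
P(Quality=reject) = 0.112 + 0.048 + 0.021 + 0.086 + 0.036 = 0.303.
P(Machine=M5, Quality=reject) − P(Machine=M5)P(Quality=reject) = 0.036 − 0.155×0.303 = -0.0110.

-0.0110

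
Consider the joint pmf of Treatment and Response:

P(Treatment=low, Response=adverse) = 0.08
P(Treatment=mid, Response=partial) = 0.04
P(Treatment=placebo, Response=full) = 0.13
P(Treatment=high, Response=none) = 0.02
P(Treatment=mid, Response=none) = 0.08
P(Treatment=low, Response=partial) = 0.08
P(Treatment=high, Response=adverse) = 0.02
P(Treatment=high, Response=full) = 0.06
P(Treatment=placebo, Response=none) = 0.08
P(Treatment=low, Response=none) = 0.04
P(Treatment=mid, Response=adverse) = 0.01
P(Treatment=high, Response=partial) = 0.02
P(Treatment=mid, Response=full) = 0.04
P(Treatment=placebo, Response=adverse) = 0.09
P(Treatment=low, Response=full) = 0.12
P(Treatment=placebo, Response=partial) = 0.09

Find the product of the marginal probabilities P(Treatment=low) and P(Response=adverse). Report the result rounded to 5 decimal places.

P(Treatment=low) = 0.04 + 0.08 + 0.12 + 0.08 = 0.32.
P(Response=adverse) = 0.09 + 0.08 + 0.01 + 0.02 = 0.20.
Product: 0.32 × 0.20 = 0.06400.

0.06400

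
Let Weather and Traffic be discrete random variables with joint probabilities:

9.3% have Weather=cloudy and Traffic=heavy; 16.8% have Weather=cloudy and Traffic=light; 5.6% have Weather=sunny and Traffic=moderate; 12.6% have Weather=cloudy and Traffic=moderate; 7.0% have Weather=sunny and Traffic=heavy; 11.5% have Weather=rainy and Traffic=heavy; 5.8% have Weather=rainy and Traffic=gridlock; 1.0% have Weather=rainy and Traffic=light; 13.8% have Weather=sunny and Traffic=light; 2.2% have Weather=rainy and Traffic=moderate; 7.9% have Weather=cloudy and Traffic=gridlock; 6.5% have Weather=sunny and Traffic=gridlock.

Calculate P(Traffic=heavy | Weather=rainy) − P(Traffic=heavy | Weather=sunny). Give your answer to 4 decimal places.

0.3482

P(Weather=rainy) = 0.010 + 0.022 + 0.115 + 0.058 = 0.205; P(Traffic=heavy | Weather=rainy) = 0.115/0.205 = 0.56098.
P(Weather=sunny) = 0.138 + 0.056 + 0.070 + 0.065 = 0.329; P(Traffic=heavy | Weather=sunny) = 0.070/0.329 = 0.21277.
Difference = 0.3482.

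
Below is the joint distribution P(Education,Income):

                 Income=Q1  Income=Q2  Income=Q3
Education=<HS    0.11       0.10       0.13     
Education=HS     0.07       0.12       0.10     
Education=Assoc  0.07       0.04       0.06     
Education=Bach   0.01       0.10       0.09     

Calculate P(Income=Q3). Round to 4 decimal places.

0.3800

P(Income=Q3) = 0.13 + 0.10 + 0.06 + 0.09 = 0.38.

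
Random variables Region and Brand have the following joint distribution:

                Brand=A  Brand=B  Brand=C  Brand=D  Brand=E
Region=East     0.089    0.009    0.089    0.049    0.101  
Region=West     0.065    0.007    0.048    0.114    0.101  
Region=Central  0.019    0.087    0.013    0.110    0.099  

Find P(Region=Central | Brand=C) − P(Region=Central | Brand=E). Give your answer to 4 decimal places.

-0.2422

P(Brand=C) = 0.089 + 0.048 + 0.013 = 0.150; P(Region=Central | Brand=C) = 0.013/0.150 = 0.08667.
P(Brand=E) = 0.101 + 0.101 + 0.099 = 0.301; P(Region=Central | Brand=E) = 0.099/0.301 = 0.32890.
Difference = -0.2422.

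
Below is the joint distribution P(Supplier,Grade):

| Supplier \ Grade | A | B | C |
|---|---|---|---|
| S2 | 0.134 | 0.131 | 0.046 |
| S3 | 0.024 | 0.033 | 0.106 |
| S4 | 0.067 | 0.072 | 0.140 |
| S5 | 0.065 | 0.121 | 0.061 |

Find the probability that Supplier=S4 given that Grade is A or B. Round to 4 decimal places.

P(Grade=A) = 0.134 + 0.024 + 0.067 + 0.065 = 0.290.
P(Grade=B) = 0.131 + 0.033 + 0.072 + 0.121 = 0.357.
P(Grade ∈ {A, B}) = 0.290 + 0.357 = 0.647; P(Supplier=S4, Grade ∈ {A, B}) = 0.067 + 0.072 = 0.139.
P(Supplier=S4 | Grade ∈ {A, B}) = 0.139/0.647 = 0.2148.

0.2148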